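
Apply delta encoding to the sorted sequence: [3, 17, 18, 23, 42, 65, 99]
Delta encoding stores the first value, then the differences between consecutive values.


First value: 3
Deltas:
  17 - 3 = 14
  18 - 17 = 1
  23 - 18 = 5
  42 - 23 = 19
  65 - 42 = 23
  99 - 65 = 34


Delta encoded: [3, 14, 1, 5, 19, 23, 34]


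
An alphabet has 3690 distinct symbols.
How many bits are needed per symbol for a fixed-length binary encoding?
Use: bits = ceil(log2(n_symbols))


log2(3690) = 11.8494
Bracket: 2^11 = 2048 < 3690 <= 2^12 = 4096
So ceil(log2(3690)) = 12

bits = ceil(log2(3690)) = ceil(11.8494) = 12 bits


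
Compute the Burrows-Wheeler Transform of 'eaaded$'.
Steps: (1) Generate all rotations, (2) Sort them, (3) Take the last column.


Rotations (sorted):
  0: $eaaded -> last char: d
  1: aaded$e -> last char: e
  2: aded$ea -> last char: a
  3: d$eaade -> last char: e
  4: ded$eaa -> last char: a
  5: eaaded$ -> last char: $
  6: ed$eaad -> last char: d


BWT = deaea$d


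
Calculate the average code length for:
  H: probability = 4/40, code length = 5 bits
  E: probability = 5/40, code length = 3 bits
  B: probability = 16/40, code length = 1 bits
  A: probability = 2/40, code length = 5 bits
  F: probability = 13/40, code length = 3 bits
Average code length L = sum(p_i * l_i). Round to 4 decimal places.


Weighted contributions p_i * l_i:
  H: (4/40) * 5 = 20/40
  E: (5/40) * 3 = 15/40
  B: (16/40) * 1 = 16/40
  A: (2/40) * 5 = 10/40
  F: (13/40) * 3 = 39/40
Sum = (20 + 15 + 16 + 10 + 39)/40 = 100/40

L = 100/40 = 2.5000 bits/symbol


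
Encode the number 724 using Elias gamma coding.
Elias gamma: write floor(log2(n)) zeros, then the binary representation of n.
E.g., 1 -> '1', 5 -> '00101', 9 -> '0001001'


num_bits = floor(log2(724)) + 1 = 10
leading_zeros = num_bits - 1 = 9
binary(724) = 1011010100

Elias gamma(724) = '000000000' + '1011010100' = 0000000001011010100 (19 bits)


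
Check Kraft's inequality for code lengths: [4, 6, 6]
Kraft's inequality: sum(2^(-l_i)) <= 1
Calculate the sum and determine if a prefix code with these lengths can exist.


Sum = 2^(-4) + 2^(-6) + 2^(-6)
    = 0.0625 + 0.015625 + 0.015625
    = 6/64 = 0.09375
Since 0.09375 <= 1, Kraft's inequality IS satisfied.
A prefix code with these lengths CAN exist.

Kraft sum = 0.09375. Satisfied.


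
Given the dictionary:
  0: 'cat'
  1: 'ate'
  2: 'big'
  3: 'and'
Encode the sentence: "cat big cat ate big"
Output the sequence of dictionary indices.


Look up each word in the dictionary:
  'cat' -> 0
  'big' -> 2
  'cat' -> 0
  'ate' -> 1
  'big' -> 2

Encoded: [0, 2, 0, 1, 2]


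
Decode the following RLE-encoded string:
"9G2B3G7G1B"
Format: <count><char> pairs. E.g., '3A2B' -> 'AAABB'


Expanding each <count><char> pair:
  9G -> 'GGGGGGGGG'
  2B -> 'BB'
  3G -> 'GGG'
  7G -> 'GGGGGGG'
  1B -> 'B'

Decoded = GGGGGGGGGBBGGGGGGGGGGB


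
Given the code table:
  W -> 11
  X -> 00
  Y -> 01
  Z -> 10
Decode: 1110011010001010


Decoding:
11 -> W
10 -> Z
01 -> Y
10 -> Z
10 -> Z
00 -> X
10 -> Z
10 -> Z


Result: WZYZZXZZ


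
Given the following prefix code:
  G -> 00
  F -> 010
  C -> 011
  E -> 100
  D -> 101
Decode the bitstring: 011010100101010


Decoding step by step:
Bits 011 -> C
Bits 010 -> F
Bits 100 -> E
Bits 101 -> D
Bits 010 -> F


Decoded message: CFEDF


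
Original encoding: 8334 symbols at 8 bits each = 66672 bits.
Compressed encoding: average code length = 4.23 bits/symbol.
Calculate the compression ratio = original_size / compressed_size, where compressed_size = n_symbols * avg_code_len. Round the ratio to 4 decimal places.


original_size = n_symbols * orig_bits = 8334 * 8 = 66672 bits
compressed_size = n_symbols * avg_code_len = 8334 * 4.23 = 35252.82 bits
ratio = original_size / compressed_size = 66672 / 35252.82 = 1.8913

Compression ratio = 1.8913


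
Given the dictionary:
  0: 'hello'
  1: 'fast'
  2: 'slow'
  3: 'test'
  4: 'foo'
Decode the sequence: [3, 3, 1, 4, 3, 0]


Look up each index in the dictionary:
  3 -> 'test'
  3 -> 'test'
  1 -> 'fast'
  4 -> 'foo'
  3 -> 'test'
  0 -> 'hello'

Decoded: "test test fast foo test hello"


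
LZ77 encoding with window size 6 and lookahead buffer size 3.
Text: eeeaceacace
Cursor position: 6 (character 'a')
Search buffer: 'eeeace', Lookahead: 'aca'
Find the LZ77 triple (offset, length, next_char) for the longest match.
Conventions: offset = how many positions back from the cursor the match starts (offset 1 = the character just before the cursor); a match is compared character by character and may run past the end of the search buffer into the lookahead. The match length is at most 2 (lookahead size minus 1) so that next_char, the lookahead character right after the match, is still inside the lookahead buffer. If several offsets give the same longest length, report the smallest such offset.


Try each offset into the search buffer:
  offset=1 (pos 5, char 'e'): match length 0
  offset=2 (pos 4, char 'c'): match length 0
  offset=3 (pos 3, char 'a'): match length 2
  offset=4 (pos 2, char 'e'): match length 0
  offset=5 (pos 1, char 'e'): match length 0
  offset=6 (pos 0, char 'e'): match length 0
Longest match has length 2 at offset 3.
next_char = character at position 6 + 2 = 8 -> 'a'

Best match: offset=3, length=2 (matching 'ac' starting at position 3)
LZ77 triple: (3, 2, 'a')


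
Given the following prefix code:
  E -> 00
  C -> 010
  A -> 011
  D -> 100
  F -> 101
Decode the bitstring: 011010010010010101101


Decoding step by step:
Bits 011 -> A
Bits 010 -> C
Bits 010 -> C
Bits 010 -> C
Bits 010 -> C
Bits 101 -> F
Bits 101 -> F


Decoded message: ACCCCFF


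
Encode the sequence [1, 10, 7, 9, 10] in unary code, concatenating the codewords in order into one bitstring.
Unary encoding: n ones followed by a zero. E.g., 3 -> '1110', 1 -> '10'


Encode each number as n ones followed by a terminating 0:
  1 -> 10 (2 bits)
  10 -> 11111111110 (11 bits)
  7 -> 11111110 (8 bits)
  9 -> 1111111110 (10 bits)
  10 -> 11111111110 (11 bits)
Total length = 2 + 11 + 8 + 10 + 11 = 42 bits.

Unary([1, 10, 7, 9, 10]) = 101111111111011111110111111111011111111110 (42 bits)


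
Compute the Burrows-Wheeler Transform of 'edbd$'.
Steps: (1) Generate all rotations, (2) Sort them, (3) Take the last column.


Rotations (sorted):
  0: $edbd -> last char: d
  1: bd$ed -> last char: d
  2: d$edb -> last char: b
  3: dbd$e -> last char: e
  4: edbd$ -> last char: $


BWT = ddbe$


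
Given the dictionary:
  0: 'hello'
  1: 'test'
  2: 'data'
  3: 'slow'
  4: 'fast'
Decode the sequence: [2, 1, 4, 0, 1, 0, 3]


Look up each index in the dictionary:
  2 -> 'data'
  1 -> 'test'
  4 -> 'fast'
  0 -> 'hello'
  1 -> 'test'
  0 -> 'hello'
  3 -> 'slow'

Decoded: "data test fast hello test hello slow"


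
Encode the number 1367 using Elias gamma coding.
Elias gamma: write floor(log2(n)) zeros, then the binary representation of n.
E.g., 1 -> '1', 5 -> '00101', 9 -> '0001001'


num_bits = floor(log2(1367)) + 1 = 11
leading_zeros = num_bits - 1 = 10
binary(1367) = 10101010111

Elias gamma(1367) = '0000000000' + '10101010111' = 000000000010101010111 (21 bits)


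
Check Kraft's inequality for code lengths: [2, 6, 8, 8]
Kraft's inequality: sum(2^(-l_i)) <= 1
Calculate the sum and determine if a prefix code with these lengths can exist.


Sum = 2^(-2) + 2^(-6) + 2^(-8) + 2^(-8)
    = 0.25 + 0.015625 + 0.00390625 + 0.00390625
    = 70/256 = 0.2734375
Since 0.2734375 <= 1, Kraft's inequality IS satisfied.
A prefix code with these lengths CAN exist.

Kraft sum = 0.2734375. Satisfied.


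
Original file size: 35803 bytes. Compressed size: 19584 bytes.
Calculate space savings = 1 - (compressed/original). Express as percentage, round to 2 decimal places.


ratio = compressed/original = 19584/35803 = 0.546993
savings = 1 - ratio = 1 - 0.546993 = 0.453007
as a percentage: 0.453007 * 100 = 45.3%

Space savings = 1 - 19584/35803 = 45.3%


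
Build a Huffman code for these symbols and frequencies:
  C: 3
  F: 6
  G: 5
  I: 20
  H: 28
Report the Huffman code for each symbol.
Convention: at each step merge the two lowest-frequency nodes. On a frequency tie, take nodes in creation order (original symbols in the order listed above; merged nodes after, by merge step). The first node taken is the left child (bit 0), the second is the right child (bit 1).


Huffman tree construction:
Step 1: Merge C(3) + G(5) = 8
Step 2: Merge F(6) + (C+G)(8) = 14
Step 3: Merge (F+(C+G))(14) + I(20) = 34
Step 4: Merge H(28) + ((F+(C+G))+I)(34) = 62
Read each symbol's code off the tree from the root (left child = 0, right child = 1).

Codes:
  C: 1010 (length 4)
  F: 100 (length 3)
  G: 1011 (length 4)
  I: 11 (length 2)
  H: 0 (length 1)
Average code length: 118/62 = 1.9032 bits/symbol


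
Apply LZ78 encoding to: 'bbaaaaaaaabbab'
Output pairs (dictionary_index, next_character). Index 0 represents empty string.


LZ78 encoding steps:
Dictionary: {0: ''}
Step 1: w='' (idx 0), next='b' -> output (0, 'b'), add 'b' as idx 1
Step 2: w='b' (idx 1), next='a' -> output (1, 'a'), add 'ba' as idx 2
Step 3: w='' (idx 0), next='a' -> output (0, 'a'), add 'a' as idx 3
Step 4: w='a' (idx 3), next='a' -> output (3, 'a'), add 'aa' as idx 4
Step 5: w='aa' (idx 4), next='a' -> output (4, 'a'), add 'aaa' as idx 5
Step 6: w='a' (idx 3), next='b' -> output (3, 'b'), add 'ab' as idx 6
Step 7: w='ba' (idx 2), next='b' -> output (2, 'b'), add 'bab' as idx 7


Encoded: [(0, 'b'), (1, 'a'), (0, 'a'), (3, 'a'), (4, 'a'), (3, 'b'), (2, 'b')]


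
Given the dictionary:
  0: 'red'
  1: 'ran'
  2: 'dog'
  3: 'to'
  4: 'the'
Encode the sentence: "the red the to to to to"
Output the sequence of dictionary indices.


Look up each word in the dictionary:
  'the' -> 4
  'red' -> 0
  'the' -> 4
  'to' -> 3
  'to' -> 3
  'to' -> 3
  'to' -> 3

Encoded: [4, 0, 4, 3, 3, 3, 3]


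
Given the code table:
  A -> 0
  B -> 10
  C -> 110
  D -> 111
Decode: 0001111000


Decoding:
0 -> A
0 -> A
0 -> A
111 -> D
10 -> B
0 -> A
0 -> A


Result: AAADBAA


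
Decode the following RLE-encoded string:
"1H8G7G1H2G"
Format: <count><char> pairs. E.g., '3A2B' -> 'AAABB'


Expanding each <count><char> pair:
  1H -> 'H'
  8G -> 'GGGGGGGG'
  7G -> 'GGGGGGG'
  1H -> 'H'
  2G -> 'GG'

Decoded = HGGGGGGGGGGGGGGGHGG


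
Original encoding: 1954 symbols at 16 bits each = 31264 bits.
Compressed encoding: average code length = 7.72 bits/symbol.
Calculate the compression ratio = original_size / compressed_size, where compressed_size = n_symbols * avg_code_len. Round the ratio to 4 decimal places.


original_size = n_symbols * orig_bits = 1954 * 16 = 31264 bits
compressed_size = n_symbols * avg_code_len = 1954 * 7.72 = 15084.88 bits
ratio = original_size / compressed_size = 31264 / 15084.88 = 2.0725

Compression ratio = 2.0725


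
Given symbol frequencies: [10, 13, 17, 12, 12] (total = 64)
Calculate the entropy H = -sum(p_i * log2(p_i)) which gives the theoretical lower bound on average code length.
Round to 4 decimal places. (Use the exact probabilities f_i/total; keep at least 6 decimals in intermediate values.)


Per-symbol terms -p_i * log2(p_i) with p_i = f_i/64:
  p = 10/64 = 0.156250: log2(p) = -2.678072, -p*log2(p) = 0.418449
  p = 13/64 = 0.203125: log2(p) = -2.299560, -p*log2(p) = 0.467098
  p = 17/64 = 0.265625: log2(p) = -1.912537, -p*log2(p) = 0.508018
  p = 12/64 = 0.187500: log2(p) = -2.415037, -p*log2(p) = 0.452820
  p = 12/64 = 0.187500: log2(p) = -2.415037, -p*log2(p) = 0.452820
H = 0.418449 + 0.467098 + 0.508018 + 0.452820 + 0.452820 = 2.299205

H = 2.2992 bits/symbol


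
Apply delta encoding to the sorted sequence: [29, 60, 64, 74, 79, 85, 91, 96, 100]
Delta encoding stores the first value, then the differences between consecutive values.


First value: 29
Deltas:
  60 - 29 = 31
  64 - 60 = 4
  74 - 64 = 10
  79 - 74 = 5
  85 - 79 = 6
  91 - 85 = 6
  96 - 91 = 5
  100 - 96 = 4


Delta encoded: [29, 31, 4, 10, 5, 6, 6, 5, 4]


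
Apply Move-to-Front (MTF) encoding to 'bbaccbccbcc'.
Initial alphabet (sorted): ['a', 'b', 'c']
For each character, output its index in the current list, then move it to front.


MTF encoding:
'b': index 1 in ['a', 'b', 'c'] -> ['b', 'a', 'c']
'b': index 0 in ['b', 'a', 'c'] -> ['b', 'a', 'c']
'a': index 1 in ['b', 'a', 'c'] -> ['a', 'b', 'c']
'c': index 2 in ['a', 'b', 'c'] -> ['c', 'a', 'b']
'c': index 0 in ['c', 'a', 'b'] -> ['c', 'a', 'b']
'b': index 2 in ['c', 'a', 'b'] -> ['b', 'c', 'a']
'c': index 1 in ['b', 'c', 'a'] -> ['c', 'b', 'a']
'c': index 0 in ['c', 'b', 'a'] -> ['c', 'b', 'a']
'b': index 1 in ['c', 'b', 'a'] -> ['b', 'c', 'a']
'c': index 1 in ['b', 'c', 'a'] -> ['c', 'b', 'a']
'c': index 0 in ['c', 'b', 'a'] -> ['c', 'b', 'a']


Output: [1, 0, 1, 2, 0, 2, 1, 0, 1, 1, 0]


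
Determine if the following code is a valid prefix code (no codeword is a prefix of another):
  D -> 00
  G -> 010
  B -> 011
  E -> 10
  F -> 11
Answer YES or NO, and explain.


Checking each pair (does one codeword prefix another?):
  D='00' vs G='010': no prefix
  D='00' vs B='011': no prefix
  D='00' vs E='10': no prefix
  D='00' vs F='11': no prefix
  G='010' vs D='00': no prefix
  G='010' vs B='011': no prefix
  G='010' vs E='10': no prefix
  G='010' vs F='11': no prefix
  B='011' vs D='00': no prefix
  B='011' vs G='010': no prefix
  B='011' vs E='10': no prefix
  B='011' vs F='11': no prefix
  E='10' vs D='00': no prefix
  E='10' vs G='010': no prefix
  E='10' vs B='011': no prefix
  E='10' vs F='11': no prefix
  F='11' vs D='00': no prefix
  F='11' vs G='010': no prefix
  F='11' vs B='011': no prefix
  F='11' vs E='10': no prefix
No violation found over all pairs.

YES -- this is a valid prefix code. No codeword is a prefix of any other codeword.


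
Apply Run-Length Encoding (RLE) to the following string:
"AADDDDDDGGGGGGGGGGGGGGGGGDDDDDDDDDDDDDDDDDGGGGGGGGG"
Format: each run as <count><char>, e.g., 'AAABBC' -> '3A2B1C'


Scanning runs left to right:
  i=0: run of 'A' x 2 -> '2A'
  i=2: run of 'D' x 6 -> '6D'
  i=8: run of 'G' x 17 -> '17G'
  i=25: run of 'D' x 17 -> '17D'
  i=42: run of 'G' x 9 -> '9G'

RLE = 2A6D17G17D9G


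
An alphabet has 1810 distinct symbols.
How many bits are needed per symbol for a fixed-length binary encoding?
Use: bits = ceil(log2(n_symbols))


log2(1810) = 10.8218
Bracket: 2^10 = 1024 < 1810 <= 2^11 = 2048
So ceil(log2(1810)) = 11

bits = ceil(log2(1810)) = ceil(10.8218) = 11 bits


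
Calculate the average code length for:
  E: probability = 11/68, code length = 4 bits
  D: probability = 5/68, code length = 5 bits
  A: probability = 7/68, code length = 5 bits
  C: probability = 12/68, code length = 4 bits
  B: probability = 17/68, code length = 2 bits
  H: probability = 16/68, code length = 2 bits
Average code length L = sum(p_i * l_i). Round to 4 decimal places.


Weighted contributions p_i * l_i:
  E: (11/68) * 4 = 44/68
  D: (5/68) * 5 = 25/68
  A: (7/68) * 5 = 35/68
  C: (12/68) * 4 = 48/68
  B: (17/68) * 2 = 34/68
  H: (16/68) * 2 = 32/68
Sum = (44 + 25 + 35 + 48 + 34 + 32)/68 = 218/68

L = 218/68 = 3.2059 bits/symbol


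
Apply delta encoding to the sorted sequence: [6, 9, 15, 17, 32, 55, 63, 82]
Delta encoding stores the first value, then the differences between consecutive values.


First value: 6
Deltas:
  9 - 6 = 3
  15 - 9 = 6
  17 - 15 = 2
  32 - 17 = 15
  55 - 32 = 23
  63 - 55 = 8
  82 - 63 = 19


Delta encoded: [6, 3, 6, 2, 15, 23, 8, 19]


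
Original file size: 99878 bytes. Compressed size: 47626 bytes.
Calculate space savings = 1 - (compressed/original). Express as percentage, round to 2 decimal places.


ratio = compressed/original = 47626/99878 = 0.476842
savings = 1 - ratio = 1 - 0.476842 = 0.523158
as a percentage: 0.523158 * 100 = 52.32%

Space savings = 1 - 47626/99878 = 52.32%


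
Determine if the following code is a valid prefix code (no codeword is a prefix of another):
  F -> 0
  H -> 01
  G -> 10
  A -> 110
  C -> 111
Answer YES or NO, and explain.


Checking each pair (does one codeword prefix another?):
  F='0' vs H='01': prefix -- VIOLATION

NO -- this is NOT a valid prefix code. F (0) is a prefix of H (01).


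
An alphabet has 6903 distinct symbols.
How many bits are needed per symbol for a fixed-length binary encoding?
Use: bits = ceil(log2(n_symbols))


log2(6903) = 12.753
Bracket: 2^12 = 4096 < 6903 <= 2^13 = 8192
So ceil(log2(6903)) = 13

bits = ceil(log2(6903)) = ceil(12.753) = 13 bits


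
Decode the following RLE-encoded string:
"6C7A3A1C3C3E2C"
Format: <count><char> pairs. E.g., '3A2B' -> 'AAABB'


Expanding each <count><char> pair:
  6C -> 'CCCCCC'
  7A -> 'AAAAAAA'
  3A -> 'AAA'
  1C -> 'C'
  3C -> 'CCC'
  3E -> 'EEE'
  2C -> 'CC'

Decoded = CCCCCCAAAAAAAAAACCCCEEECC


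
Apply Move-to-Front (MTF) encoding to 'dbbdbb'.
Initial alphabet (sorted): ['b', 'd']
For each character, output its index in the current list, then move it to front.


MTF encoding:
'd': index 1 in ['b', 'd'] -> ['d', 'b']
'b': index 1 in ['d', 'b'] -> ['b', 'd']
'b': index 0 in ['b', 'd'] -> ['b', 'd']
'd': index 1 in ['b', 'd'] -> ['d', 'b']
'b': index 1 in ['d', 'b'] -> ['b', 'd']
'b': index 0 in ['b', 'd'] -> ['b', 'd']


Output: [1, 1, 0, 1, 1, 0]


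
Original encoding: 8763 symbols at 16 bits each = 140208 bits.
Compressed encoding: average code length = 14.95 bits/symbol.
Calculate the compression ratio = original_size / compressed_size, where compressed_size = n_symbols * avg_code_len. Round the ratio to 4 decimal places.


original_size = n_symbols * orig_bits = 8763 * 16 = 140208 bits
compressed_size = n_symbols * avg_code_len = 8763 * 14.95 = 131006.85 bits
ratio = original_size / compressed_size = 140208 / 131006.85 = 1.0702

Compression ratio = 1.0702


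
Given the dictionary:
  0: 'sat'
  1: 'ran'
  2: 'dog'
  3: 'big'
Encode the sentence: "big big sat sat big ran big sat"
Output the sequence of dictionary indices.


Look up each word in the dictionary:
  'big' -> 3
  'big' -> 3
  'sat' -> 0
  'sat' -> 0
  'big' -> 3
  'ran' -> 1
  'big' -> 3
  'sat' -> 0

Encoded: [3, 3, 0, 0, 3, 1, 3, 0]


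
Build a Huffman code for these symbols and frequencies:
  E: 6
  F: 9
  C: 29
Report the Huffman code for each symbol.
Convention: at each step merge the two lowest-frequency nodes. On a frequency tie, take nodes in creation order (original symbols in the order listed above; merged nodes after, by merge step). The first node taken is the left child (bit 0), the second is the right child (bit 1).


Huffman tree construction:
Step 1: Merge E(6) + F(9) = 15
Step 2: Merge (E+F)(15) + C(29) = 44
Read each symbol's code off the tree from the root (left child = 0, right child = 1).

Codes:
  E: 00 (length 2)
  F: 01 (length 2)
  C: 1 (length 1)
Average code length: 59/44 = 1.3409 bits/symbol


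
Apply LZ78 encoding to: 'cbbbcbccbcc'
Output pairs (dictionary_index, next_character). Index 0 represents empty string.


LZ78 encoding steps:
Dictionary: {0: ''}
Step 1: w='' (idx 0), next='c' -> output (0, 'c'), add 'c' as idx 1
Step 2: w='' (idx 0), next='b' -> output (0, 'b'), add 'b' as idx 2
Step 3: w='b' (idx 2), next='b' -> output (2, 'b'), add 'bb' as idx 3
Step 4: w='c' (idx 1), next='b' -> output (1, 'b'), add 'cb' as idx 4
Step 5: w='c' (idx 1), next='c' -> output (1, 'c'), add 'cc' as idx 5
Step 6: w='b' (idx 2), next='c' -> output (2, 'c'), add 'bc' as idx 6
Step 7: w='c' (idx 1), end of input -> output (1, '')


Encoded: [(0, 'c'), (0, 'b'), (2, 'b'), (1, 'b'), (1, 'c'), (2, 'c'), (1, '')]


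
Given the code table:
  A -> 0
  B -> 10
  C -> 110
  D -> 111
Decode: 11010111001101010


Decoding:
110 -> C
10 -> B
111 -> D
0 -> A
0 -> A
110 -> C
10 -> B
10 -> B


Result: CBDAACBB


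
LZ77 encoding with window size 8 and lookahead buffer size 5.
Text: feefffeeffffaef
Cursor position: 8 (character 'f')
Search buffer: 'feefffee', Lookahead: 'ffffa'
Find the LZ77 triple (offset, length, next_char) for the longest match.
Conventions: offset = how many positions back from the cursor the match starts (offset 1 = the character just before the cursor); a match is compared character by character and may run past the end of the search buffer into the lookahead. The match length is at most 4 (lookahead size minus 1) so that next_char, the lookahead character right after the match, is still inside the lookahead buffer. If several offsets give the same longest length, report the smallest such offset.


Try each offset into the search buffer:
  offset=1 (pos 7, char 'e'): match length 0
  offset=2 (pos 6, char 'e'): match length 0
  offset=3 (pos 5, char 'f'): match length 1
  offset=4 (pos 4, char 'f'): match length 2
  offset=5 (pos 3, char 'f'): match length 3
  offset=6 (pos 2, char 'e'): match length 0
  offset=7 (pos 1, char 'e'): match length 0
  offset=8 (pos 0, char 'f'): match length 1
Longest match has length 3 at offset 5.
next_char = character at position 8 + 3 = 11 -> 'f'

Best match: offset=5, length=3 (matching 'fff' starting at position 3)
LZ77 triple: (5, 3, 'f')


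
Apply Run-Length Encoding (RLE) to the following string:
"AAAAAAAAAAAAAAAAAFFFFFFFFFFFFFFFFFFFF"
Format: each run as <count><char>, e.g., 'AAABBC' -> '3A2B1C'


Scanning runs left to right:
  i=0: run of 'A' x 17 -> '17A'
  i=17: run of 'F' x 20 -> '20F'

RLE = 17A20F


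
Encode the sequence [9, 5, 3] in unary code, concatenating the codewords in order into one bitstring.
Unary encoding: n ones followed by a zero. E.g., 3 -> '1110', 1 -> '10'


Encode each number as n ones followed by a terminating 0:
  9 -> 1111111110 (10 bits)
  5 -> 111110 (6 bits)
  3 -> 1110 (4 bits)
Total length = 10 + 6 + 4 = 20 bits.

Unary([9, 5, 3]) = 11111111101111101110 (20 bits)


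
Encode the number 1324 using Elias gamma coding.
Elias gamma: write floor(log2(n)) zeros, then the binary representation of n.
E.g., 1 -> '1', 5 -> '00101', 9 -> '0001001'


num_bits = floor(log2(1324)) + 1 = 11
leading_zeros = num_bits - 1 = 10
binary(1324) = 10100101100

Elias gamma(1324) = '0000000000' + '10100101100' = 000000000010100101100 (21 bits)


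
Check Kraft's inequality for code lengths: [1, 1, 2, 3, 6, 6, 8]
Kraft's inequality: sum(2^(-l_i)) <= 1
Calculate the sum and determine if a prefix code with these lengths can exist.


Sum = 2^(-1) + 2^(-1) + 2^(-2) + 2^(-3) + 2^(-6) + 2^(-6) + 2^(-8)
    = 0.5 + 0.5 + 0.25 + 0.125 + 0.015625 + 0.015625 + 0.00390625
    = 361/256 = 1.41015625
Since 1.41015625 > 1, Kraft's inequality is NOT satisfied.
A prefix code with these lengths CANNOT exist.

Kraft sum = 1.41015625. Not satisfied.


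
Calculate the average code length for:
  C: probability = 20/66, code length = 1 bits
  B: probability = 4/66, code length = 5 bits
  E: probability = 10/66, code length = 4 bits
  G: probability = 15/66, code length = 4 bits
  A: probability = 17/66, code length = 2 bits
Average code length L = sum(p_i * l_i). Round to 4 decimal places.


Weighted contributions p_i * l_i:
  C: (20/66) * 1 = 20/66
  B: (4/66) * 5 = 20/66
  E: (10/66) * 4 = 40/66
  G: (15/66) * 4 = 60/66
  A: (17/66) * 2 = 34/66
Sum = (20 + 20 + 40 + 60 + 34)/66 = 174/66

L = 174/66 = 2.6364 bits/symbol


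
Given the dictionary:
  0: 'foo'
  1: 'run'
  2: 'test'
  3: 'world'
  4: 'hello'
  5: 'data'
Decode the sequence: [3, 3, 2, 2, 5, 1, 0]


Look up each index in the dictionary:
  3 -> 'world'
  3 -> 'world'
  2 -> 'test'
  2 -> 'test'
  5 -> 'data'
  1 -> 'run'
  0 -> 'foo'

Decoded: "world world test test data run foo"


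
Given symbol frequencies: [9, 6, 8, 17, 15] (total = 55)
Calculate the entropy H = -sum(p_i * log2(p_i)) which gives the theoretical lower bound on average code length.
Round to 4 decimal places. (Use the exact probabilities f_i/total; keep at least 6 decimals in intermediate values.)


Per-symbol terms -p_i * log2(p_i) with p_i = f_i/55:
  p = 9/55 = 0.163636: log2(p) = -2.611435, -p*log2(p) = 0.427326
  p = 6/55 = 0.109091: log2(p) = -3.196397, -p*log2(p) = 0.348698
  p = 8/55 = 0.145455: log2(p) = -2.781360, -p*log2(p) = 0.404561
  p = 17/55 = 0.309091: log2(p) = -1.693897, -p*log2(p) = 0.523568
  p = 15/55 = 0.272727: log2(p) = -1.874469, -p*log2(p) = 0.511219
H = 0.427326 + 0.348698 + 0.404561 + 0.523568 + 0.511219 = 2.215372

H = 2.2154 bits/symbol


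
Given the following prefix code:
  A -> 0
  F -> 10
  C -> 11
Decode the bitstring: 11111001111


Decoding step by step:
Bits 11 -> C
Bits 11 -> C
Bits 10 -> F
Bits 0 -> A
Bits 11 -> C
Bits 11 -> C


Decoded message: CCFACC


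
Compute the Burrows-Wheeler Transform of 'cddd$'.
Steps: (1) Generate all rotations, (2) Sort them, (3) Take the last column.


Rotations (sorted):
  0: $cddd -> last char: d
  1: cddd$ -> last char: $
  2: d$cdd -> last char: d
  3: dd$cd -> last char: d
  4: ddd$c -> last char: c


BWT = d$ddc


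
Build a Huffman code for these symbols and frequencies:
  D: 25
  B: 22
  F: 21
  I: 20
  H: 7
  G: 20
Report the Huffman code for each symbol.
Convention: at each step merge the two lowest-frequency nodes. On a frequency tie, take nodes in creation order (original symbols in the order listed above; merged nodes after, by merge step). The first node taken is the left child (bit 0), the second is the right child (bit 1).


Huffman tree construction:
Step 1: Merge H(7) + I(20) = 27
Step 2: Merge G(20) + F(21) = 41
Step 3: Merge B(22) + D(25) = 47
Step 4: Merge (H+I)(27) + (G+F)(41) = 68
Step 5: Merge (B+D)(47) + ((H+I)+(G+F))(68) = 115
Read each symbol's code off the tree from the root (left child = 0, right child = 1).

Codes:
  D: 01 (length 2)
  B: 00 (length 2)
  F: 111 (length 3)
  I: 101 (length 3)
  H: 100 (length 3)
  G: 110 (length 3)
Average code length: 298/115 = 2.5913 bits/symbol


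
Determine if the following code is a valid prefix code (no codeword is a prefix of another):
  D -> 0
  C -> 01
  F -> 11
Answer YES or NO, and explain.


Checking each pair (does one codeword prefix another?):
  D='0' vs C='01': prefix -- VIOLATION

NO -- this is NOT a valid prefix code. D (0) is a prefix of C (01).


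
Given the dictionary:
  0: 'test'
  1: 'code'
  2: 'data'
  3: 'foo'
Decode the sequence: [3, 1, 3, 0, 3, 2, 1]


Look up each index in the dictionary:
  3 -> 'foo'
  1 -> 'code'
  3 -> 'foo'
  0 -> 'test'
  3 -> 'foo'
  2 -> 'data'
  1 -> 'code'

Decoded: "foo code foo test foo data code"


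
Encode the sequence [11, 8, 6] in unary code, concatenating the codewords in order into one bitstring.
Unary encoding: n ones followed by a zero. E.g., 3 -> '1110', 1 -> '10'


Encode each number as n ones followed by a terminating 0:
  11 -> 111111111110 (12 bits)
  8 -> 111111110 (9 bits)
  6 -> 1111110 (7 bits)
Total length = 12 + 9 + 7 = 28 bits.

Unary([11, 8, 6]) = 1111111111101111111101111110 (28 bits)


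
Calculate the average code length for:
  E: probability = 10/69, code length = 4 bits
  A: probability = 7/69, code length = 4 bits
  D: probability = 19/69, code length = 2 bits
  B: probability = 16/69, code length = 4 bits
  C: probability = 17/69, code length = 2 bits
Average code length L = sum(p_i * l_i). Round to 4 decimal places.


Weighted contributions p_i * l_i:
  E: (10/69) * 4 = 40/69
  A: (7/69) * 4 = 28/69
  D: (19/69) * 2 = 38/69
  B: (16/69) * 4 = 64/69
  C: (17/69) * 2 = 34/69
Sum = (40 + 28 + 38 + 64 + 34)/69 = 204/69

L = 204/69 = 2.9565 bits/symbol


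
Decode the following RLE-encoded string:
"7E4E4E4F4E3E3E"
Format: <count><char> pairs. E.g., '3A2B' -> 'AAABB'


Expanding each <count><char> pair:
  7E -> 'EEEEEEE'
  4E -> 'EEEE'
  4E -> 'EEEE'
  4F -> 'FFFF'
  4E -> 'EEEE'
  3E -> 'EEE'
  3E -> 'EEE'

Decoded = EEEEEEEEEEEEEEEFFFFEEEEEEEEEE


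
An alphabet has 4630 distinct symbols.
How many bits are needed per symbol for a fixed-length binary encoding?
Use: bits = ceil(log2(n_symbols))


log2(4630) = 12.1768
Bracket: 2^12 = 4096 < 4630 <= 2^13 = 8192
So ceil(log2(4630)) = 13

bits = ceil(log2(4630)) = ceil(12.1768) = 13 bits


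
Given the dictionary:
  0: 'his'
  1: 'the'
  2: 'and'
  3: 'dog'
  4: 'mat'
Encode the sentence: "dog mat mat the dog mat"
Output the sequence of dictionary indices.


Look up each word in the dictionary:
  'dog' -> 3
  'mat' -> 4
  'mat' -> 4
  'the' -> 1
  'dog' -> 3
  'mat' -> 4

Encoded: [3, 4, 4, 1, 3, 4]


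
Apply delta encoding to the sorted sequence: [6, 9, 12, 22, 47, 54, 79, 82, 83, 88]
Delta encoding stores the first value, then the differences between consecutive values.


First value: 6
Deltas:
  9 - 6 = 3
  12 - 9 = 3
  22 - 12 = 10
  47 - 22 = 25
  54 - 47 = 7
  79 - 54 = 25
  82 - 79 = 3
  83 - 82 = 1
  88 - 83 = 5


Delta encoded: [6, 3, 3, 10, 25, 7, 25, 3, 1, 5]


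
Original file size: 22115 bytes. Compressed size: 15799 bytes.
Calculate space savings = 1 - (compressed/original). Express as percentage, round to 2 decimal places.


ratio = compressed/original = 15799/22115 = 0.714402
savings = 1 - ratio = 1 - 0.714402 = 0.285598
as a percentage: 0.285598 * 100 = 28.56%

Space savings = 1 - 15799/22115 = 28.56%


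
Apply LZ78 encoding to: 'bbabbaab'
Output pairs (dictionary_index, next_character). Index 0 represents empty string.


LZ78 encoding steps:
Dictionary: {0: ''}
Step 1: w='' (idx 0), next='b' -> output (0, 'b'), add 'b' as idx 1
Step 2: w='b' (idx 1), next='a' -> output (1, 'a'), add 'ba' as idx 2
Step 3: w='b' (idx 1), next='b' -> output (1, 'b'), add 'bb' as idx 3
Step 4: w='' (idx 0), next='a' -> output (0, 'a'), add 'a' as idx 4
Step 5: w='a' (idx 4), next='b' -> output (4, 'b'), add 'ab' as idx 5


Encoded: [(0, 'b'), (1, 'a'), (1, 'b'), (0, 'a'), (4, 'b')]


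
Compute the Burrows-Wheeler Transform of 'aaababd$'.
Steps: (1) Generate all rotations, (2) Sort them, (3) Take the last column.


Rotations (sorted):
  0: $aaababd -> last char: d
  1: aaababd$ -> last char: $
  2: aababd$a -> last char: a
  3: ababd$aa -> last char: a
  4: abd$aaab -> last char: b
  5: babd$aaa -> last char: a
  6: bd$aaaba -> last char: a
  7: d$aaabab -> last char: b


BWT = d$aabaab


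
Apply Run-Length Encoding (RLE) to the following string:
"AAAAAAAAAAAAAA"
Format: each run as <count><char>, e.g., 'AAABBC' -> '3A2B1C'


Scanning runs left to right:
  i=0: run of 'A' x 14 -> '14A'

RLE = 14A


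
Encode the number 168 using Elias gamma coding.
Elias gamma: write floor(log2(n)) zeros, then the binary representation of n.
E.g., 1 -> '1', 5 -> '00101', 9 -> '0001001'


num_bits = floor(log2(168)) + 1 = 8
leading_zeros = num_bits - 1 = 7
binary(168) = 10101000

Elias gamma(168) = '0000000' + '10101000' = 000000010101000 (15 bits)


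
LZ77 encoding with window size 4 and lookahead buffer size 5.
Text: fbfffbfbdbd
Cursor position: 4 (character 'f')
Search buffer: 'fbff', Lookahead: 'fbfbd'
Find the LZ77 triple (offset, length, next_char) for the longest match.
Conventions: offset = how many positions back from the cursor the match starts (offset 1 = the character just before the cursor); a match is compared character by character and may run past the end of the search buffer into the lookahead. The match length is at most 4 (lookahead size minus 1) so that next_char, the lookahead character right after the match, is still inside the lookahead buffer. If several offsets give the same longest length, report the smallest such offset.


Try each offset into the search buffer:
  offset=1 (pos 3, char 'f'): match length 1
  offset=2 (pos 2, char 'f'): match length 1
  offset=3 (pos 1, char 'b'): match length 0
  offset=4 (pos 0, char 'f'): match length 3
Longest match has length 3 at offset 4.
next_char = character at position 4 + 3 = 7 -> 'b'

Best match: offset=4, length=3 (matching 'fbf' starting at position 0)
LZ77 triple: (4, 3, 'b')


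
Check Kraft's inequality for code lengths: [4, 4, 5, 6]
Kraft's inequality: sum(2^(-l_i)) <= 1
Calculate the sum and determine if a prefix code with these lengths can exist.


Sum = 2^(-4) + 2^(-4) + 2^(-5) + 2^(-6)
    = 0.0625 + 0.0625 + 0.03125 + 0.015625
    = 11/64 = 0.171875
Since 0.171875 <= 1, Kraft's inequality IS satisfied.
A prefix code with these lengths CAN exist.

Kraft sum = 0.171875. Satisfied.


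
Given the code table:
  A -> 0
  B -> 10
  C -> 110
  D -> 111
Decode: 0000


Decoding:
0 -> A
0 -> A
0 -> A
0 -> A


Result: AAAA


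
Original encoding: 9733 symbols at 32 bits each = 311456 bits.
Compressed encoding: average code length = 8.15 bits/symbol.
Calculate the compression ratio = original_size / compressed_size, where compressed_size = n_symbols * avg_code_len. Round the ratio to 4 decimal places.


original_size = n_symbols * orig_bits = 9733 * 32 = 311456 bits
compressed_size = n_symbols * avg_code_len = 9733 * 8.15 = 79323.95 bits
ratio = original_size / compressed_size = 311456 / 79323.95 = 3.9264

Compression ratio = 3.9264


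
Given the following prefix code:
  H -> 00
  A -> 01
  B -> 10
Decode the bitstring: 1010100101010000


Decoding step by step:
Bits 10 -> B
Bits 10 -> B
Bits 10 -> B
Bits 01 -> A
Bits 01 -> A
Bits 01 -> A
Bits 00 -> H
Bits 00 -> H


Decoded message: BBBAAAHH


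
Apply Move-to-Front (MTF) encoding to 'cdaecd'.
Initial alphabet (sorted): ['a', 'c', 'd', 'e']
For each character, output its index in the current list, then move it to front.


MTF encoding:
'c': index 1 in ['a', 'c', 'd', 'e'] -> ['c', 'a', 'd', 'e']
'd': index 2 in ['c', 'a', 'd', 'e'] -> ['d', 'c', 'a', 'e']
'a': index 2 in ['d', 'c', 'a', 'e'] -> ['a', 'd', 'c', 'e']
'e': index 3 in ['a', 'd', 'c', 'e'] -> ['e', 'a', 'd', 'c']
'c': index 3 in ['e', 'a', 'd', 'c'] -> ['c', 'e', 'a', 'd']
'd': index 3 in ['c', 'e', 'a', 'd'] -> ['d', 'c', 'e', 'a']


Output: [1, 2, 2, 3, 3, 3]


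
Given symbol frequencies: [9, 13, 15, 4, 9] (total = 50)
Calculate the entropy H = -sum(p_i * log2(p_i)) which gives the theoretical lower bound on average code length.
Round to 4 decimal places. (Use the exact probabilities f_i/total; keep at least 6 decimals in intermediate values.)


Per-symbol terms -p_i * log2(p_i) with p_i = f_i/50:
  p = 9/50 = 0.180000: log2(p) = -2.473931, -p*log2(p) = 0.445308
  p = 13/50 = 0.260000: log2(p) = -1.943416, -p*log2(p) = 0.505288
  p = 15/50 = 0.300000: log2(p) = -1.736966, -p*log2(p) = 0.521090
  p = 4/50 = 0.080000: log2(p) = -3.643856, -p*log2(p) = 0.291508
  p = 9/50 = 0.180000: log2(p) = -2.473931, -p*log2(p) = 0.445308
H = 0.445308 + 0.505288 + 0.521090 + 0.291508 + 0.445308 = 2.208502

H = 2.2085 bits/symbol


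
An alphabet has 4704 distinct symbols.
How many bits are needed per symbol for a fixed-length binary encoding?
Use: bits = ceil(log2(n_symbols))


log2(4704) = 12.1997
Bracket: 2^12 = 4096 < 4704 <= 2^13 = 8192
So ceil(log2(4704)) = 13

bits = ceil(log2(4704)) = ceil(12.1997) = 13 bits


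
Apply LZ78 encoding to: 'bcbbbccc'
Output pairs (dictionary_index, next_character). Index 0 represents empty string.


LZ78 encoding steps:
Dictionary: {0: ''}
Step 1: w='' (idx 0), next='b' -> output (0, 'b'), add 'b' as idx 1
Step 2: w='' (idx 0), next='c' -> output (0, 'c'), add 'c' as idx 2
Step 3: w='b' (idx 1), next='b' -> output (1, 'b'), add 'bb' as idx 3
Step 4: w='b' (idx 1), next='c' -> output (1, 'c'), add 'bc' as idx 4
Step 5: w='c' (idx 2), next='c' -> output (2, 'c'), add 'cc' as idx 5


Encoded: [(0, 'b'), (0, 'c'), (1, 'b'), (1, 'c'), (2, 'c')]


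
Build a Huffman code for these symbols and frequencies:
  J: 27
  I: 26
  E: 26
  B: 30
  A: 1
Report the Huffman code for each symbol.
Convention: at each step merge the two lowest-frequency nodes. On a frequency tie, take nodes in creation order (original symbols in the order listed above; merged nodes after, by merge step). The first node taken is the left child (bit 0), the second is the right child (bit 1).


Huffman tree construction:
Step 1: Merge A(1) + I(26) = 27
Step 2: Merge E(26) + J(27) = 53
Step 3: Merge (A+I)(27) + B(30) = 57
Step 4: Merge (E+J)(53) + ((A+I)+B)(57) = 110
Read each symbol's code off the tree from the root (left child = 0, right child = 1).

Codes:
  J: 01 (length 2)
  I: 101 (length 3)
  E: 00 (length 2)
  B: 11 (length 2)
  A: 100 (length 3)
Average code length: 247/110 = 2.2455 bits/symbol


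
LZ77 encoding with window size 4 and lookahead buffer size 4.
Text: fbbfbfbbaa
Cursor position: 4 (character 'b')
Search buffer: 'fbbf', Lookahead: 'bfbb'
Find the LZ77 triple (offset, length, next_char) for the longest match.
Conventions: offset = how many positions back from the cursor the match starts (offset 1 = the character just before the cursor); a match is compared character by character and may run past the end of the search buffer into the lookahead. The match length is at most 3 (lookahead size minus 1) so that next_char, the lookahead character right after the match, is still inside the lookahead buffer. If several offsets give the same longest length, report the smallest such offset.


Try each offset into the search buffer:
  offset=1 (pos 3, char 'f'): match length 0
  offset=2 (pos 2, char 'b'): match length 3
  offset=3 (pos 1, char 'b'): match length 1
  offset=4 (pos 0, char 'f'): match length 0
Longest match has length 3 at offset 2.
next_char = character at position 4 + 3 = 7 -> 'b'

Best match: offset=2, length=3 (matching 'bfb' starting at position 2)
LZ77 triple: (2, 3, 'b')


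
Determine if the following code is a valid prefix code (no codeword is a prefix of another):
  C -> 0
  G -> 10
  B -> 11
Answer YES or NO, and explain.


Checking each pair (does one codeword prefix another?):
  C='0' vs G='10': no prefix
  C='0' vs B='11': no prefix
  G='10' vs C='0': no prefix
  G='10' vs B='11': no prefix
  B='11' vs C='0': no prefix
  B='11' vs G='10': no prefix
No violation found over all pairs.

YES -- this is a valid prefix code. No codeword is a prefix of any other codeword.


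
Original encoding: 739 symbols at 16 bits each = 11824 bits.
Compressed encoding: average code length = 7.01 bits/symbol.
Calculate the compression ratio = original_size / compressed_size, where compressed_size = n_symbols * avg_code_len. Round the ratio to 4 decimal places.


original_size = n_symbols * orig_bits = 739 * 16 = 11824 bits
compressed_size = n_symbols * avg_code_len = 739 * 7.01 = 5180.39 bits
ratio = original_size / compressed_size = 11824 / 5180.39 = 2.2825

Compression ratio = 2.2825


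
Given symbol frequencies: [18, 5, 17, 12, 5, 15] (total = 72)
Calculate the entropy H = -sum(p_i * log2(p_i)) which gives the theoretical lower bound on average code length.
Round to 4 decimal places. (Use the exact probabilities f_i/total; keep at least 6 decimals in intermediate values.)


Per-symbol terms -p_i * log2(p_i) with p_i = f_i/72:
  p = 18/72 = 0.250000: log2(p) = -2.000000, -p*log2(p) = 0.500000
  p = 5/72 = 0.069444: log2(p) = -3.847997, -p*log2(p) = 0.267222
  p = 17/72 = 0.236111: log2(p) = -2.082462, -p*log2(p) = 0.491692
  p = 12/72 = 0.166667: log2(p) = -2.584963, -p*log2(p) = 0.430827
  p = 5/72 = 0.069444: log2(p) = -3.847997, -p*log2(p) = 0.267222
  p = 15/72 = 0.208333: log2(p) = -2.263034, -p*log2(p) = 0.471466
H = 0.500000 + 0.267222 + 0.491692 + 0.430827 + 0.267222 + 0.471466 = 2.428429

H = 2.4284 bits/symbol


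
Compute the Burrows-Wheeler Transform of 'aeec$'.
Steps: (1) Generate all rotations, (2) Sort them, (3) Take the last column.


Rotations (sorted):
  0: $aeec -> last char: c
  1: aeec$ -> last char: $
  2: c$aee -> last char: e
  3: ec$ae -> last char: e
  4: eec$a -> last char: a


BWT = c$eea


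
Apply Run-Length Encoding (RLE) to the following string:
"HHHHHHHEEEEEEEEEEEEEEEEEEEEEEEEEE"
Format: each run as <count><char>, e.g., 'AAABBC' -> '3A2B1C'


Scanning runs left to right:
  i=0: run of 'H' x 7 -> '7H'
  i=7: run of 'E' x 26 -> '26E'

RLE = 7H26E


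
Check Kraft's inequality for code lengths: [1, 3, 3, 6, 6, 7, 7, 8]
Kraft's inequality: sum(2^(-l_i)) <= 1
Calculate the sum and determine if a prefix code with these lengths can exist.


Sum = 2^(-1) + 2^(-3) + 2^(-3) + 2^(-6) + 2^(-6) + 2^(-7) + 2^(-7) + 2^(-8)
    = 0.5 + 0.125 + 0.125 + 0.015625 + 0.015625 + 0.0078125 + 0.0078125 + 0.00390625
    = 205/256 = 0.80078125
Since 0.80078125 <= 1, Kraft's inequality IS satisfied.
A prefix code with these lengths CAN exist.

Kraft sum = 0.80078125. Satisfied.
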